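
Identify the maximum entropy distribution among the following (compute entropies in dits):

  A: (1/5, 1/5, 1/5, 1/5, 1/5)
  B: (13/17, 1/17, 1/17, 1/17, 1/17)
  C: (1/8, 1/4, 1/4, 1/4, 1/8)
A

For a discrete distribution over n outcomes, entropy is maximized by the uniform distribution.

Computing entropies:
H(A) = 0.6990 dits
H(B) = 0.3786 dits
H(C) = 0.6773 dits

The uniform distribution (where all probabilities equal 1/5) achieves the maximum entropy of log_10(5) = 0.6990 dits.

Distribution A has the highest entropy.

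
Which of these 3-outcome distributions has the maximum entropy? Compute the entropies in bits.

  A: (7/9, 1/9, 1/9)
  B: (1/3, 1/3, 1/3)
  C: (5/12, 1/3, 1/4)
B

For a discrete distribution over n outcomes, entropy is maximized by the uniform distribution.

Computing entropies:
H(A) = 0.9864 bits
H(B) = 1.5850 bits
H(C) = 1.5546 bits

The uniform distribution (where all probabilities equal 1/3) achieves the maximum entropy of log_2(3) = 1.5850 bits.

Distribution B has the highest entropy.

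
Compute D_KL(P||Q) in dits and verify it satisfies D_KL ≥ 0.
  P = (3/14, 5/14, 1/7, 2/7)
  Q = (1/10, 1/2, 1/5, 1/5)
0.0421 dits

KL divergence satisfies the Gibbs inequality: D_KL(P||Q) ≥ 0 for all distributions P, Q.

D_KL(P||Q) = Σ p(x) log(p(x)/q(x))
Term by term:
  x=0: 3/14 × log_10[(3/14)/(1/10)] = 0.0709
  x=1: 5/14 × log_10[(5/14)/(1/2)] = -0.0522
  x=2: 1/7 × log_10[(1/7)/(1/5)] = -0.0209
  x=3: 2/7 × log_10[(2/7)/(1/5)] = 0.0443
D_KL(P||Q) = 0.0421 dits

D_KL(P||Q) = 0.0421 ≥ 0 ✓

This non-negativity is a fundamental property: relative entropy cannot be negative because it measures how different Q is from P.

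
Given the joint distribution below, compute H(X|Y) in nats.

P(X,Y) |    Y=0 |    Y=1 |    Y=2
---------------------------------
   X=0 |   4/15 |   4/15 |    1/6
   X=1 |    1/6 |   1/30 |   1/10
0.5698 nats

Using the chain rule: H(X|Y) = H(X,Y) - H(Y)

First, compute H(X,Y) = 1.6458 nats

Marginal P(Y) = (13/30, 3/10, 4/15)
H(Y) = 1.0760 nats

H(X|Y) = H(X,Y) - H(Y) = 1.6458 - 1.0760 = 0.5698 nats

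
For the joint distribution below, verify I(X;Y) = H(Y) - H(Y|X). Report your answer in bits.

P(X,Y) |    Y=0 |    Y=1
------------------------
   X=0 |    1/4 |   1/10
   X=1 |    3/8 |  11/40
I(X;Y) = 0.0135 bits

Mutual information has multiple equivalent forms:
- I(X;Y) = H(X) - H(X|Y)
- I(X;Y) = H(Y) - H(Y|X)
- I(X;Y) = H(X) + H(Y) - H(X,Y)

Computing all quantities:
H(X) = 0.9341, H(Y) = 0.9544, H(X,Y) = 1.8750
H(X|Y) = 0.9206, H(Y|X) = 0.9410

Verification:
H(X) - H(X|Y) = 0.9341 - 0.9206 = 0.0135
H(Y) - H(Y|X) = 0.9544 - 0.9410 = 0.0135
H(X) + H(Y) - H(X,Y) = 0.9341 + 0.9544 - 1.8750 = 0.0135

All forms give I(X;Y) = 0.0135 bits. ✓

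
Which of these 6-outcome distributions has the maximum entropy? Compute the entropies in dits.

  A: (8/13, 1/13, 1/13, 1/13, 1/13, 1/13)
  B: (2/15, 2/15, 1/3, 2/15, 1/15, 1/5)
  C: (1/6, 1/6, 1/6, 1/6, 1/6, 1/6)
C

For a discrete distribution over n outcomes, entropy is maximized by the uniform distribution.

Computing entropies:
H(A) = 0.5582 dits
H(B) = 0.7273 dits
H(C) = 0.7782 dits

The uniform distribution (where all probabilities equal 1/6) achieves the maximum entropy of log_10(6) = 0.7782 dits.

Distribution C has the highest entropy.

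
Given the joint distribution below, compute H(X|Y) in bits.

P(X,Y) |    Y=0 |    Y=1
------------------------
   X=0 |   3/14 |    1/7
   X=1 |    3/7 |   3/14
0.9371 bits

Using the chain rule: H(X|Y) = H(X,Y) - H(Y)

First, compute H(X,Y) = 1.8774 bits

Marginal P(Y) = (9/14, 5/14)
H(Y) = 0.9403 bits

H(X|Y) = H(X,Y) - H(Y) = 1.8774 - 0.9403 = 0.9371 bits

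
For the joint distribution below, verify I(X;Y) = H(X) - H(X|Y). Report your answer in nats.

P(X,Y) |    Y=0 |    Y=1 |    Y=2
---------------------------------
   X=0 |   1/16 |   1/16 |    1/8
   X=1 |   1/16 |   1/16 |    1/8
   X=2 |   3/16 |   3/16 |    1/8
I(X;Y) = 0.0338 nats

Mutual information has multiple equivalent forms:
- I(X;Y) = H(X) - H(X|Y)
- I(X;Y) = H(Y) - H(Y|X)
- I(X;Y) = H(X) + H(Y) - H(X,Y)

Computing all quantities:
H(X) = 1.0397, H(Y) = 1.0948, H(X,Y) = 2.1007
H(X|Y) = 1.0059, H(Y|X) = 1.0610

Verification:
H(X) - H(X|Y) = 1.0397 - 1.0059 = 0.0338
H(Y) - H(Y|X) = 1.0948 - 1.0610 = 0.0338
H(X) + H(Y) - H(X,Y) = 1.0397 + 1.0948 - 2.1007 = 0.0338

All forms give I(X;Y) = 0.0338 nats. ✓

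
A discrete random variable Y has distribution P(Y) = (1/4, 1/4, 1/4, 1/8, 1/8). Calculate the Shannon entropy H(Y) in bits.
2.2500 bits

Shannon entropy is H(X) = -Σ p(x) log p(x).

For P = (1/4, 1/4, 1/4, 1/8, 1/8):
H = -1/4 × log_2(1/4) -1/4 × log_2(1/4) -1/4 × log_2(1/4) -1/8 × log_2(1/8) -1/8 × log_2(1/8)
H = 2.2500 bits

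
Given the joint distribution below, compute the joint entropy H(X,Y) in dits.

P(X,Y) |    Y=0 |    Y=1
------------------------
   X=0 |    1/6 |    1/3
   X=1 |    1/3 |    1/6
0.5775 dits

Joint entropy is H(X,Y) = -Σ_{x,y} p(x,y) log p(x,y).

Summing over all non-zero entries:
H(X,Y) = -[1/6·log_10(1/6) + 1/3·log_10(1/3) + 1/3·log_10(1/3) + 1/6·log_10(1/6)]
H(X,Y) = 0.5775 dits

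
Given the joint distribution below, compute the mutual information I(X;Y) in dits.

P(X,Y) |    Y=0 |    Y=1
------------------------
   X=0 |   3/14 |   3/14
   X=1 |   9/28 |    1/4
0.0008 dits

Mutual information: I(X;Y) = H(X) + H(Y) - H(X,Y)

Marginals:
P(X) = (3/7, 4/7), H(X) = 0.2966 dits
P(Y) = (15/28, 13/28), H(Y) = 0.2999 dits

Joint entropy: H(X,Y) = 0.5957 dits

I(X;Y) = 0.2966 + 0.2999 - 0.5957 = 0.0008 dits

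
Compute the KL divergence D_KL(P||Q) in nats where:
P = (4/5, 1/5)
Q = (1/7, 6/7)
1.0872 nats

KL divergence: D_KL(P||Q) = Σ p(x) log(p(x)/q(x))

Computing term by term:
  x=0: 4/5 × log_e[(4/5)/(1/7)] = 4/5 × 1.7228 = 1.3782
  x=1: 1/5 × log_e[(1/5)/(6/7)] = 1/5 × -1.4553 = -0.2911

D_KL(P||Q) = 1.0872 nats

Note: KL divergence is always non-negative and equals 0 iff P = Q.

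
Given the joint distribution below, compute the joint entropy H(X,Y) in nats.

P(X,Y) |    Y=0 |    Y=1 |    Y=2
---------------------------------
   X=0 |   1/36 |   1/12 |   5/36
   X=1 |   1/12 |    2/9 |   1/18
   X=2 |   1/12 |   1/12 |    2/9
2.0311 nats

Joint entropy is H(X,Y) = -Σ_{x,y} p(x,y) log p(x,y).

Summing over all non-zero entries:
H(X,Y) = -[1/36·log_e(1/36) + 1/12·log_e(1/12) + 5/36·log_e(5/36) + 1/12·log_e(1/12) + 2/9·log_e(2/9) + 1/18·log_e(1/18) + 1/12·log_e(1/12) + 1/12·log_e(1/12) + 2/9·log_e(2/9)]
H(X,Y) = 2.0311 nats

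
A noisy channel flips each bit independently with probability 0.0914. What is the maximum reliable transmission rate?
0.5589 bits

For a binary symmetric channel (BSC) with error probability p:
Capacity C = 1 - H(p) bits per symbol

where H(p) = -p log₂(p) - (1-p) log₂(1-p) is the binary entropy function.

H(0.0914) = 0.4411 bits
C = 1 - 0.4411 = 0.5589 bits per symbol

This means we can reliably transmit up to 0.5589 bits of information per channel use.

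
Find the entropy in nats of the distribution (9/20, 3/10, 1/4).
1.0671 nats

Shannon entropy is H(X) = -Σ p(x) log p(x).

For P = (9/20, 3/10, 1/4):
H = -9/20 × log_e(9/20) -3/10 × log_e(3/10) -1/4 × log_e(1/4)
H = 1.0671 nats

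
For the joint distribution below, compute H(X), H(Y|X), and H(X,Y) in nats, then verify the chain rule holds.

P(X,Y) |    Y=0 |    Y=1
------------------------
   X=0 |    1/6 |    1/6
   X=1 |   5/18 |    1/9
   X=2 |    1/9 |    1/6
H(X,Y) = 1.7400, H(X) = 1.0893, H(Y|X) = 0.6507 (all in nats)

Chain rule: H(X,Y) = H(X) + H(Y|X)

Left side — joint entropy directly:
H(X,Y) = -Σ p(x,y) log p(x,y) = 1.7400 nats

Right side — compute H(Y|X) from the conditional distributions:
P(X) = (1/3, 7/18, 5/18), so H(X) = 1.0893 nats
H(Y|X) = Σ_x P(X=x) · H(Y|X=x):
  P(Y|X=0) = (1/2, 1/2), H(Y|X=0) = 0.6931, weight P(X=0) = 1/3
  P(Y|X=1) = (5/7, 2/7), H(Y|X=1) = 0.5983, weight P(X=1) = 7/18
  P(Y|X=2) = (2/5, 3/5), H(Y|X=2) = 0.6730, weight P(X=2) = 5/18
H(Y|X) = 0.6507 nats

H(X) + H(Y|X) = 1.0893 + 0.6507 = 1.7400 nats

Both sides equal 1.7400 nats. ✓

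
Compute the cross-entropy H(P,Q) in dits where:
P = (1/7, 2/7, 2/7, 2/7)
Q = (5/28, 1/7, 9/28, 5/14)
0.6169 dits

Cross-entropy: H(P,Q) = -Σ p(x) log q(x)

Alternatively: H(P,Q) = H(P) + D_KL(P||Q)
H(P) = 0.5871 dits
D_KL(P||Q) = 0.0299 dits

H(P,Q) = 0.5871 + 0.0299 = 0.6169 dits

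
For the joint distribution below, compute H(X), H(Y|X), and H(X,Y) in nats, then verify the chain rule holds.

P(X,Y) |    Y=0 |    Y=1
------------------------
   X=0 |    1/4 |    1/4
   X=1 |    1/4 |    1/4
H(X,Y) = 1.3863, H(X) = 0.6931, H(Y|X) = 0.6931 (all in nats)

Chain rule: H(X,Y) = H(X) + H(Y|X)

Left side — joint entropy directly:
H(X,Y) = -Σ p(x,y) log p(x,y) = 1.3863 nats

Right side — compute H(Y|X) from the conditional distributions:
P(X) = (1/2, 1/2), so H(X) = 0.6931 nats
H(Y|X) = Σ_x P(X=x) · H(Y|X=x):
  P(Y|X=0) = (1/2, 1/2), H(Y|X=0) = 0.6931, weight P(X=0) = 1/2
  P(Y|X=1) = (1/2, 1/2), H(Y|X=1) = 0.6931, weight P(X=1) = 1/2
H(Y|X) = 0.6931 nats

H(X) + H(Y|X) = 0.6931 + 0.6931 = 1.3863 nats

Both sides equal 1.3863 nats. ✓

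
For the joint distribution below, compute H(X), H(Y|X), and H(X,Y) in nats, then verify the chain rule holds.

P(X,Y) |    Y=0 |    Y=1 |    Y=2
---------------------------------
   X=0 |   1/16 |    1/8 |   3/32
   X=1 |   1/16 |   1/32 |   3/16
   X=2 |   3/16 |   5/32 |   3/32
H(X,Y) = 2.0764, H(X) = 1.0752, H(Y|X) = 1.0012 (all in nats)

Chain rule: H(X,Y) = H(X) + H(Y|X)

Left side — joint entropy directly:
H(X,Y) = -Σ p(x,y) log p(x,y) = 2.0764 nats

Right side — compute H(Y|X) from the conditional distributions:
P(X) = (9/32, 9/32, 7/16), so H(X) = 1.0752 nats
H(Y|X) = Σ_x P(X=x) · H(Y|X=x):
  P(Y|X=0) = (2/9, 4/9, 1/3), H(Y|X=0) = 1.0609, weight P(X=0) = 9/32
  P(Y|X=1) = (2/9, 1/9, 2/3), H(Y|X=1) = 0.8487, weight P(X=1) = 9/32
  P(Y|X=2) = (3/7, 5/14, 3/14), H(Y|X=2) = 1.0609, weight P(X=2) = 7/16
H(Y|X) = 1.0012 nats

H(X) + H(Y|X) = 1.0752 + 1.0012 = 2.0764 nats

Both sides equal 2.0764 nats. ✓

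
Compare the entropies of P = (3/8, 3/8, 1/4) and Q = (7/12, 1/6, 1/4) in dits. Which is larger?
P

Computing entropies in dits:
H(P) = 0.4700
H(Q) = 0.4168

Distribution P has higher entropy.

Intuition: The distribution closer to uniform (more spread out) has higher entropy.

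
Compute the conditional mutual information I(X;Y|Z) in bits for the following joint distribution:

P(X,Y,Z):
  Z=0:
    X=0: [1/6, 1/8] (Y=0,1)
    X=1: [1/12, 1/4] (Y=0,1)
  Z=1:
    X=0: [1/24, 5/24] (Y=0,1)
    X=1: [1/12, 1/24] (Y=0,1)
0.1161 bits

Conditional mutual information: I(X;Y|Z) = H(X|Z) + H(Y|Z) - H(X,Y|Z)

H(Z) = 0.9544
H(X,Z) = 1.9218 → H(X|Z) = 0.9674
H(Y,Z) = 1.9056 → H(Y|Z) = 0.9512
H(X,Y,Z) = 2.7569 → H(X,Y|Z) = 1.8024

I(X;Y|Z) = 0.9674 + 0.9512 - 1.8024 = 0.1161 bits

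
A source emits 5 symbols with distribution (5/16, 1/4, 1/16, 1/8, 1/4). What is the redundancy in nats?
0.1196 nats

Redundancy measures how far a source is from maximum entropy:
R = H_max - H(X)

Maximum entropy for 5 symbols: H_max = log_e(5) = 1.6094 nats
Actual entropy: H(X) = 1.4898 nats
Redundancy: R = 1.6094 - 1.4898 = 0.1196 nats

This redundancy represents potential for compression: the source could be compressed by 0.1196 nats per symbol.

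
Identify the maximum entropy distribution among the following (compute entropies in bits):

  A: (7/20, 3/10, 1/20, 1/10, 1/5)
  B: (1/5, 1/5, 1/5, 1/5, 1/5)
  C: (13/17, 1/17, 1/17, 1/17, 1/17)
B

For a discrete distribution over n outcomes, entropy is maximized by the uniform distribution.

Computing entropies:
H(A) = 2.0639 bits
H(B) = 2.3219 bits
H(C) = 1.2577 bits

The uniform distribution (where all probabilities equal 1/5) achieves the maximum entropy of log_2(5) = 2.3219 bits.

Distribution B has the highest entropy.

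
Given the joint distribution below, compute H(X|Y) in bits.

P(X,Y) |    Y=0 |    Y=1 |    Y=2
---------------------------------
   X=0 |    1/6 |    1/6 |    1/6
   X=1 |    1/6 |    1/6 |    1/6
1.0000 bits

Using the chain rule: H(X|Y) = H(X,Y) - H(Y)

First, compute H(X,Y) = 2.5850 bits

Marginal P(Y) = (1/3, 1/3, 1/3)
H(Y) = 1.5850 bits

H(X|Y) = H(X,Y) - H(Y) = 2.5850 - 1.5850 = 1.0000 bits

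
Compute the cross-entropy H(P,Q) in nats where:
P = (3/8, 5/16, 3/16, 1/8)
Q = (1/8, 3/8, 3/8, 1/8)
1.5301 nats

Cross-entropy: H(P,Q) = -Σ p(x) log q(x)

Alternatively: H(P,Q) = H(P) + D_KL(P||Q)
H(P) = 1.3051 nats
D_KL(P||Q) = 0.2250 nats

H(P,Q) = 1.3051 + 0.2250 = 1.5301 nats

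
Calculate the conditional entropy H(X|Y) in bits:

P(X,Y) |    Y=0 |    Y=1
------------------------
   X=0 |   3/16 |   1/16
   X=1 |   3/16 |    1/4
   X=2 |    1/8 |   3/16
1.4835 bits

Using the chain rule: H(X|Y) = H(X,Y) - H(Y)

First, compute H(X,Y) = 2.4835 bits

Marginal P(Y) = (1/2, 1/2)
H(Y) = 1.0000 bits

H(X|Y) = H(X,Y) - H(Y) = 2.4835 - 1.0000 = 1.4835 bits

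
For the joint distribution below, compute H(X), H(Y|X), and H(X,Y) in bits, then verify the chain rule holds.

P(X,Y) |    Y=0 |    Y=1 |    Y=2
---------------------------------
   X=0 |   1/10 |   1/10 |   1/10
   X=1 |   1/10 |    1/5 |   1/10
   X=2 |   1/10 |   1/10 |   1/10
H(X,Y) = 3.1219, H(X) = 1.5710, H(Y|X) = 1.5510 (all in bits)

Chain rule: H(X,Y) = H(X) + H(Y|X)

Left side — joint entropy directly:
H(X,Y) = -Σ p(x,y) log p(x,y) = 3.1219 bits

Right side — compute H(Y|X) from the conditional distributions:
P(X) = (3/10, 2/5, 3/10), so H(X) = 1.5710 bits
H(Y|X) = Σ_x P(X=x) · H(Y|X=x):
  P(Y|X=0) = (1/3, 1/3, 1/3), H(Y|X=0) = 1.5850, weight P(X=0) = 3/10
  P(Y|X=1) = (1/4, 1/2, 1/4), H(Y|X=1) = 1.5000, weight P(X=1) = 2/5
  P(Y|X=2) = (1/3, 1/3, 1/3), H(Y|X=2) = 1.5850, weight P(X=2) = 3/10
H(Y|X) = 1.5510 bits

H(X) + H(Y|X) = 1.5710 + 1.5510 = 3.1219 bits

Both sides equal 3.1219 bits. ✓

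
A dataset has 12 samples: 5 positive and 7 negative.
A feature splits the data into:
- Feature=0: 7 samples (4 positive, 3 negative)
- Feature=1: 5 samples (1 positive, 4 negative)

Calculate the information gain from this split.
0.1043 bits

Information Gain = H(Y) - H(Y|Feature)

Before split:
P(positive) = 5/12 = 0.4167
H(Y) = 0.9799 bits

After split:
Feature=0: H = 0.9852 bits (weight = 7/12)
Feature=1: H = 0.7219 bits (weight = 5/12)
H(Y|Feature) = (7/12)×0.9852 + (5/12)×0.7219 = 0.8755 bits

Information Gain = 0.9799 - 0.8755 = 0.1043 bits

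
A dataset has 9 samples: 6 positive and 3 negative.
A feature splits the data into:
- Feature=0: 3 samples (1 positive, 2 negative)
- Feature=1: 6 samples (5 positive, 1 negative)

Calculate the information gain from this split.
0.1788 bits

Information Gain = H(Y) - H(Y|Feature)

Before split:
P(positive) = 6/9 = 0.6667
H(Y) = 0.9183 bits

After split:
Feature=0: H = 0.9183 bits (weight = 3/9)
Feature=1: H = 0.6500 bits (weight = 6/9)
H(Y|Feature) = (3/9)×0.9183 + (6/9)×0.6500 = 0.7394 bits

Information Gain = 0.9183 - 0.7394 = 0.1788 bits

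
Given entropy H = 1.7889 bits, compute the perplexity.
3.4555

Perplexity is 2^H (or exp(H) for natural log).

H = 1.7889 bits
Perplexity = 2^1.7889 = 3.4555

Interpretation: The model's uncertainty is equivalent to choosing uniformly among 3.5 options.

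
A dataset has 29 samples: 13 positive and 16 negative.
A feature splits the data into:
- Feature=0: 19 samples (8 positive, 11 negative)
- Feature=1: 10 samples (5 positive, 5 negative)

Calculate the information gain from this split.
0.0041 bits

Information Gain = H(Y) - H(Y|Feature)

Before split:
P(positive) = 13/29 = 0.4483
H(Y) = 0.9923 bits

After split:
Feature=0: H = 0.9819 bits (weight = 19/29)
Feature=1: H = 1.0000 bits (weight = 10/29)
H(Y|Feature) = (19/29)×0.9819 + (10/29)×1.0000 = 0.9882 bits

Information Gain = 0.9923 - 0.9882 = 0.0041 bits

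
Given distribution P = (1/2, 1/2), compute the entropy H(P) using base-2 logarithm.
1.0000 bits

Shannon entropy is H(X) = -Σ p(x) log p(x).

For P = (1/2, 1/2):
H = -1/2 × log_2(1/2) -1/2 × log_2(1/2)
H = 1.0000 bits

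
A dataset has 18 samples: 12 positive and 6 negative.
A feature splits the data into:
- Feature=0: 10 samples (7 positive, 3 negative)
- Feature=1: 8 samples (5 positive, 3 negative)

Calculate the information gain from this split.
0.0045 bits

Information Gain = H(Y) - H(Y|Feature)

Before split:
P(positive) = 12/18 = 0.6667
H(Y) = 0.9183 bits

After split:
Feature=0: H = 0.8813 bits (weight = 10/18)
Feature=1: H = 0.9544 bits (weight = 8/18)
H(Y|Feature) = (10/18)×0.8813 + (8/18)×0.9544 = 0.9138 bits

Information Gain = 0.9183 - 0.9138 = 0.0045 bits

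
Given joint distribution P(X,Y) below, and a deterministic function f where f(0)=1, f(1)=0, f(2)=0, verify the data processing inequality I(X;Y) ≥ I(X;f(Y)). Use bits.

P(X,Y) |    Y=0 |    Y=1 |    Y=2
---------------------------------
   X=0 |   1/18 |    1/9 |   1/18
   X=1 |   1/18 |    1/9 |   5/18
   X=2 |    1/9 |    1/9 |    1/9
I(X;Y) = 0.0916, I(X;f(Y)) = 0.0362, inequality holds: 0.0916 ≥ 0.0362

Data Processing Inequality: For any Markov chain X → Y → Z, we have I(X;Y) ≥ I(X;Z).

Here Z = f(Y) is a deterministic function of Y, forming X → Y → Z.

Original I(X;Y) = 0.0916 bits

After applying f:
P(X,Z) where Z=f(Y):
- P(X,Z=0) = P(X,Y=1) + P(X,Y=2)
- P(X,Z=1) = P(X,Y=0)

I(X;Z) = I(X;f(Y)) = 0.0362 bits

Verification: 0.0916 ≥ 0.0362 ✓

Information cannot be created by processing; the function f can only lose information about X.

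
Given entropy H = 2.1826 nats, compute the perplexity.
8.8693

Perplexity is e^H (or exp(H) for natural log).

H = 2.1826 nats
Perplexity = e^2.1826 = 8.8693

Interpretation: The model's uncertainty is equivalent to choosing uniformly among 8.9 options.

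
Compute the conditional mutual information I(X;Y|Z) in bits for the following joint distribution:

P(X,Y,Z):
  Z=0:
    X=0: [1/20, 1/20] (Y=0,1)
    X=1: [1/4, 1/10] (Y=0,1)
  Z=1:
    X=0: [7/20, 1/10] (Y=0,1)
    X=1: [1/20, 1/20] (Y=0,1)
0.0322 bits

Conditional mutual information: I(X;Y|Z) = H(X|Z) + H(Y|Z) - H(X,Y|Z)

H(Z) = 0.9928
H(X,Z) = 1.7129 → H(X|Z) = 0.7201
H(Y,Z) = 1.8710 → H(Y|Z) = 0.8782
H(X,Y,Z) = 2.5589 → H(X,Y|Z) = 1.5661

I(X;Y|Z) = 0.7201 + 0.8782 - 1.5661 = 0.0322 bits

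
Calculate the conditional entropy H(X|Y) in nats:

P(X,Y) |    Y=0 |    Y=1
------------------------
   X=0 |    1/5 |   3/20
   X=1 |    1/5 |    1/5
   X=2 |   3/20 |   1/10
1.0769 nats

Using the chain rule: H(X|Y) = H(X,Y) - H(Y)

First, compute H(X,Y) = 1.7651 nats

Marginal P(Y) = (11/20, 9/20)
H(Y) = 0.6881 nats

H(X|Y) = H(X,Y) - H(Y) = 1.7651 - 0.6881 = 1.0769 nats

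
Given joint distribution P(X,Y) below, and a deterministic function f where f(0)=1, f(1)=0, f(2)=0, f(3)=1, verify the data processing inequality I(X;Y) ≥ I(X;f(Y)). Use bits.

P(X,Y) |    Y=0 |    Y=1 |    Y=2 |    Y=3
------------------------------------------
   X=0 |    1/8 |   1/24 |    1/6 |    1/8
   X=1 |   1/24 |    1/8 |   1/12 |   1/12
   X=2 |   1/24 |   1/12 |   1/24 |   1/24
I(X;Y) = 0.0983, I(X;f(Y)) = 0.0190, inequality holds: 0.0983 ≥ 0.0190

Data Processing Inequality: For any Markov chain X → Y → Z, we have I(X;Y) ≥ I(X;Z).

Here Z = f(Y) is a deterministic function of Y, forming X → Y → Z.

Original I(X;Y) = 0.0983 bits

After applying f:
P(X,Z) where Z=f(Y):
- P(X,Z=0) = P(X,Y=1) + P(X,Y=2)
- P(X,Z=1) = P(X,Y=0) + P(X,Y=3)

I(X;Z) = I(X;f(Y)) = 0.0190 bits

Verification: 0.0983 ≥ 0.0190 ✓

Information cannot be created by processing; the function f can only lose information about X.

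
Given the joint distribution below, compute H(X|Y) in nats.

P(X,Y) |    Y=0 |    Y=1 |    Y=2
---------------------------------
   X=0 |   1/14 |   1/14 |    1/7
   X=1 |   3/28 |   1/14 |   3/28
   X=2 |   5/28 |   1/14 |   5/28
1.0650 nats

Using the chain rule: H(X|Y) = H(X,Y) - H(Y)

First, compute H(X,Y) = 2.1259 nats

Marginal P(Y) = (5/14, 3/14, 3/7)
H(Y) = 1.0609 nats

H(X|Y) = H(X,Y) - H(Y) = 2.1259 - 1.0609 = 1.0650 nats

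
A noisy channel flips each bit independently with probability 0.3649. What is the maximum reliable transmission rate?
0.0533 bits

For a binary symmetric channel (BSC) with error probability p:
Capacity C = 1 - H(p) bits per symbol

where H(p) = -p log₂(p) - (1-p) log₂(1-p) is the binary entropy function.

H(0.3649) = 0.9467 bits
C = 1 - 0.9467 = 0.0533 bits per symbol

This means we can reliably transmit up to 0.0533 bits of information per channel use.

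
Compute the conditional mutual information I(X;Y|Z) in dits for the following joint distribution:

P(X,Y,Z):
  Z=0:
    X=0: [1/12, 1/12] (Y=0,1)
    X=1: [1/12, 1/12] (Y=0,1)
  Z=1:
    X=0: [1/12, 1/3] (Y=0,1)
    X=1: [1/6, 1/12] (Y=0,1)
0.0319 dits

Conditional mutual information: I(X;Y|Z) = H(X|Z) + H(Y|Z) - H(X,Y|Z)

H(Z) = 0.2764
H(X,Z) = 0.5683 → H(X|Z) = 0.2919
H(Y,Z) = 0.5683 → H(Y|Z) = 0.2919
H(X,Y,Z) = 0.8283 → H(X,Y|Z) = 0.5519

I(X;Y|Z) = 0.2919 + 0.2919 - 0.5519 = 0.0319 dits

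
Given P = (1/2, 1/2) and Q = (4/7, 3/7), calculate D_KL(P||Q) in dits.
0.0045 dits

KL divergence: D_KL(P||Q) = Σ p(x) log(p(x)/q(x))

Computing term by term:
  x=0: 1/2 × log_10[(1/2)/(4/7)] = 1/2 × -0.0580 = -0.0290
  x=1: 1/2 × log_10[(1/2)/(3/7)] = 1/2 × 0.0669 = 0.0335

D_KL(P||Q) = 0.0045 dits

Note: KL divergence is always non-negative and equals 0 iff P = Q.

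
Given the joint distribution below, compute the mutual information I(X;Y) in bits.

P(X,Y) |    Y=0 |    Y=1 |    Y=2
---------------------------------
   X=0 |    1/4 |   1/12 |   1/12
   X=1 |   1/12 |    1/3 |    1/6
0.1791 bits

Mutual information: I(X;Y) = H(X) + H(Y) - H(X,Y)

Marginals:
P(X) = (5/12, 7/12), H(X) = 0.9799 bits
P(Y) = (1/3, 5/12, 1/4), H(Y) = 1.5546 bits

Joint entropy: H(X,Y) = 2.3554 bits

I(X;Y) = 0.9799 + 1.5546 - 2.3554 = 0.1791 bits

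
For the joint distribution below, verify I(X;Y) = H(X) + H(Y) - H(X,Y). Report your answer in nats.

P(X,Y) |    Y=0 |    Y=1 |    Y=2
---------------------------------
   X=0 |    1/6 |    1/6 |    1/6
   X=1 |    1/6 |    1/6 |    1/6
I(X;Y) = 0.0000 nats

Mutual information has multiple equivalent forms:
- I(X;Y) = H(X) - H(X|Y)
- I(X;Y) = H(Y) - H(Y|X)
- I(X;Y) = H(X) + H(Y) - H(X,Y)

Computing all quantities:
H(X) = 0.6931, H(Y) = 1.0986, H(X,Y) = 1.7918
H(X|Y) = 0.6931, H(Y|X) = 1.0986

Verification:
H(X) - H(X|Y) = 0.6931 - 0.6931 = 0.0000
H(Y) - H(Y|X) = 1.0986 - 1.0986 = 0.0000
H(X) + H(Y) - H(X,Y) = 0.6931 + 1.0986 - 1.7918 = 0.0000

All forms give I(X;Y) = 0.0000 nats. ✓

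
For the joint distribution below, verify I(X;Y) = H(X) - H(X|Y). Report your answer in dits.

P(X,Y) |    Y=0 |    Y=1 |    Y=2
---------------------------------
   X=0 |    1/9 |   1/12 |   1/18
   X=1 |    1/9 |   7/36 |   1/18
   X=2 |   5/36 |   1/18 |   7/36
I(X;Y) = 0.0390 dits

Mutual information has multiple equivalent forms:
- I(X;Y) = H(X) - H(X|Y)
- I(X;Y) = H(Y) - H(Y|X)
- I(X;Y) = H(X) + H(Y) - H(X,Y)

Computing all quantities:
H(X) = 0.4698, H(Y) = 0.4761, H(X,Y) = 0.9069
H(X|Y) = 0.4307, H(Y|X) = 0.4371

Verification:
H(X) - H(X|Y) = 0.4698 - 0.4307 = 0.0390
H(Y) - H(Y|X) = 0.4761 - 0.4371 = 0.0390
H(X) + H(Y) - H(X,Y) = 0.4698 + 0.4761 - 0.9069 = 0.0390

All forms give I(X;Y) = 0.0390 dits. ✓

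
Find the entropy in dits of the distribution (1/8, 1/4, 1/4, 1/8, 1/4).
0.6773 dits

Shannon entropy is H(X) = -Σ p(x) log p(x).

For P = (1/8, 1/4, 1/4, 1/8, 1/4):
H = -1/8 × log_10(1/8) -1/4 × log_10(1/4) -1/4 × log_10(1/4) -1/8 × log_10(1/8) -1/4 × log_10(1/4)
H = 0.6773 dits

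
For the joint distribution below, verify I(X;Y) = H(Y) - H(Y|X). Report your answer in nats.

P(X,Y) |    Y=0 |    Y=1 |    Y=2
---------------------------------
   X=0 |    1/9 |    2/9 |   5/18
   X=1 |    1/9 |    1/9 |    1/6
I(X;Y) = 0.0080 nats

Mutual information has multiple equivalent forms:
- I(X;Y) = H(X) - H(X|Y)
- I(X;Y) = H(Y) - H(Y|X)
- I(X;Y) = H(X) + H(Y) - H(X,Y)

Computing all quantities:
H(X) = 0.6682, H(Y) = 1.0609, H(X,Y) = 1.7211
H(X|Y) = 0.6602, H(Y|X) = 1.0528

Verification:
H(X) - H(X|Y) = 0.6682 - 0.6602 = 0.0080
H(Y) - H(Y|X) = 1.0609 - 1.0528 = 0.0080
H(X) + H(Y) - H(X,Y) = 0.6682 + 1.0609 - 1.7211 = 0.0080

All forms give I(X;Y) = 0.0080 nats. ✓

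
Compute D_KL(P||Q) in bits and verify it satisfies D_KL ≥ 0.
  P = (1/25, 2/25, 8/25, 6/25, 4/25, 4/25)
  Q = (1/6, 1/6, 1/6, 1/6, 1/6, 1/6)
0.2415 bits

KL divergence satisfies the Gibbs inequality: D_KL(P||Q) ≥ 0 for all distributions P, Q.

D_KL(P||Q) = Σ p(x) log(p(x)/q(x))
Term by term:
  x=0: 1/25 × log_2[(1/25)/(1/6)] = -0.0824
  x=1: 2/25 × log_2[(2/25)/(1/6)] = -0.0847
  x=2: 8/25 × log_2[(8/25)/(1/6)] = 0.3012
  x=3: 6/25 × log_2[(6/25)/(1/6)] = 0.1263
  x=4: 4/25 × log_2[(4/25)/(1/6)] = -0.0094
  x=5: 4/25 × log_2[(4/25)/(1/6)] = -0.0094
D_KL(P||Q) = 0.2415 bits

D_KL(P||Q) = 0.2415 ≥ 0 ✓

This non-negativity is a fundamental property: relative entropy cannot be negative because it measures how different Q is from P.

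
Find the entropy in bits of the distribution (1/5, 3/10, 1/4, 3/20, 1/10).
2.2282 bits

Shannon entropy is H(X) = -Σ p(x) log p(x).

For P = (1/5, 3/10, 1/4, 3/20, 1/10):
H = -1/5 × log_2(1/5) -3/10 × log_2(3/10) -1/4 × log_2(1/4) -3/20 × log_2(3/20) -1/10 × log_2(1/10)
H = 2.2282 bits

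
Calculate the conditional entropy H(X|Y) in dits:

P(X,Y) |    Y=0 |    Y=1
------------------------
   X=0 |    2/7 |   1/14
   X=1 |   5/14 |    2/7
0.2694 dits

Using the chain rule: H(X|Y) = H(X,Y) - H(Y)

First, compute H(X,Y) = 0.5525 dits

Marginal P(Y) = (9/14, 5/14)
H(Y) = 0.2831 dits

H(X|Y) = H(X,Y) - H(Y) = 0.5525 - 0.2831 = 0.2694 dits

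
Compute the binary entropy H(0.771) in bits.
0.7763 bits

The binary entropy function is:
H(p) = -p log(p) - (1-p) log(1-p)

H(0.771) = -0.771 × log_2(0.771) - 0.229 × log_2(0.229)
H(0.771) = 0.7763 bits

Note: Binary entropy is maximized at p=0.5 (H=1 bit) and minimized at p=0 or p=1 (H=0).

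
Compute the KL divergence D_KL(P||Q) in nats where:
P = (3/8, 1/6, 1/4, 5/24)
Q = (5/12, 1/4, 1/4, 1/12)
0.0838 nats

KL divergence: D_KL(P||Q) = Σ p(x) log(p(x)/q(x))

Computing term by term:
  x=0: 3/8 × log_e[(3/8)/(5/12)] = 3/8 × -0.1054 = -0.0395
  x=1: 1/6 × log_e[(1/6)/(1/4)] = 1/6 × -0.4055 = -0.0676
  x=2: 1/4 × log_e[(1/4)/(1/4)] = 1/4 × 0.0000 = 0.0000
  x=3: 5/24 × log_e[(5/24)/(1/12)] = 5/24 × 0.9163 = 0.1909

D_KL(P||Q) = 0.0838 nats

Note: KL divergence is always non-negative and equals 0 iff P = Q.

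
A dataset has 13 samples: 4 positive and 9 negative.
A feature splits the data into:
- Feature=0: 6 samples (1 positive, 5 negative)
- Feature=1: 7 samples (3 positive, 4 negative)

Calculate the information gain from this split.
0.0600 bits

Information Gain = H(Y) - H(Y|Feature)

Before split:
P(positive) = 4/13 = 0.3077
H(Y) = 0.8905 bits

After split:
Feature=0: H = 0.6500 bits (weight = 6/13)
Feature=1: H = 0.9852 bits (weight = 7/13)
H(Y|Feature) = (6/13)×0.6500 + (7/13)×0.9852 = 0.8305 bits

Information Gain = 0.8905 - 0.8305 = 0.0600 bits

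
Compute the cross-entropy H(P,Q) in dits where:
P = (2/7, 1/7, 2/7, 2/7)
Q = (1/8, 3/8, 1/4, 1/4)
0.6629 dits

Cross-entropy: H(P,Q) = -Σ p(x) log q(x)

Alternatively: H(P,Q) = H(P) + D_KL(P||Q)
H(P) = 0.5871 dits
D_KL(P||Q) = 0.0758 dits

H(P,Q) = 0.5871 + 0.0758 = 0.6629 dits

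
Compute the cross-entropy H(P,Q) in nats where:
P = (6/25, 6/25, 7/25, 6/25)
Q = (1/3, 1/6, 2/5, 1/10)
1.5029 nats

Cross-entropy: H(P,Q) = -Σ p(x) log q(x)

Alternatively: H(P,Q) = H(P) + D_KL(P||Q)
H(P) = 1.3840 nats
D_KL(P||Q) = 0.1189 nats

H(P,Q) = 1.3840 + 0.1189 = 1.5029 nats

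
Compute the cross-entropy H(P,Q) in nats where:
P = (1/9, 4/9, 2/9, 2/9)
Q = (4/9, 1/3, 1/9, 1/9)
1.5549 nats

Cross-entropy: H(P,Q) = -Σ p(x) log q(x)

Alternatively: H(P,Q) = H(P) + D_KL(P||Q)
H(P) = 1.2730 nats
D_KL(P||Q) = 0.2819 nats

H(P,Q) = 1.2730 + 0.2819 = 1.5549 nats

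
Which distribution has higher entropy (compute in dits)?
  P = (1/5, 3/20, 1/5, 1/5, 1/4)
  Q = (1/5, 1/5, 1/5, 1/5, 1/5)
Q

Computing entropies in dits:
H(P) = 0.6935
H(Q) = 0.6990

Distribution Q has higher entropy.

Intuition: The distribution closer to uniform (more spread out) has higher entropy.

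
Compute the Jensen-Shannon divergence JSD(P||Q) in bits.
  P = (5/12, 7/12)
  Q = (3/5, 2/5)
0.0244 bits

Jensen-Shannon divergence is:
JSD(P||Q) = 0.5 × D_KL(P||M) + 0.5 × D_KL(Q||M)
where M = 0.5 × (P + Q) is the mixture distribution.

M = 0.5 × (5/12, 7/12) + 0.5 × (3/5, 2/5) = (0.508333, 0.491667)

D_KL(P||M) = 0.0243 bits
D_KL(Q||M) = 0.0244 bits

JSD(P||Q) = 0.5 × 0.0243 + 0.5 × 0.0244 = 0.0244 bits

Unlike KL divergence, JSD is symmetric and bounded: 0 ≤ JSD ≤ log(2).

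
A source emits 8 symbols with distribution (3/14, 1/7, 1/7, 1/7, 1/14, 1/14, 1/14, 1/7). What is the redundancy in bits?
0.1037 bits

Redundancy measures how far a source is from maximum entropy:
R = H_max - H(X)

Maximum entropy for 8 symbols: H_max = log_2(8) = 3.0000 bits
Actual entropy: H(X) = 2.8963 bits
Redundancy: R = 3.0000 - 2.8963 = 0.1037 bits

This redundancy represents potential for compression: the source could be compressed by 0.1037 bits per symbol.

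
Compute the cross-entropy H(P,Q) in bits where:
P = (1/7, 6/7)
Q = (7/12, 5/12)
1.1937 bits

Cross-entropy: H(P,Q) = -Σ p(x) log q(x)

Alternatively: H(P,Q) = H(P) + D_KL(P||Q)
H(P) = 0.5917 bits
D_KL(P||Q) = 0.6020 bits

H(P,Q) = 0.5917 + 0.6020 = 1.1937 bits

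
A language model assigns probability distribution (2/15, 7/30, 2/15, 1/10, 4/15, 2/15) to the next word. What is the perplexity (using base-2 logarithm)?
5.6308

Perplexity is 2^H (or exp(H) for natural log).

First, H = -Σ p log p = 2.4933 bits
Perplexity = 2^2.4933 = 5.6308

Interpretation: The model's uncertainty is equivalent to choosing uniformly among 5.6 options.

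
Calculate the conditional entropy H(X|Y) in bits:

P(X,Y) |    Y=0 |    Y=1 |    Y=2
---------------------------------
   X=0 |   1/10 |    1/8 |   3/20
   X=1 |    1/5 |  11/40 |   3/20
0.9339 bits

Using the chain rule: H(X|Y) = H(X,Y) - H(Y)

First, compute H(X,Y) = 2.5049 bits

Marginal P(Y) = (3/10, 2/5, 3/10)
H(Y) = 1.5710 bits

H(X|Y) = H(X,Y) - H(Y) = 2.5049 - 1.5710 = 0.9339 bits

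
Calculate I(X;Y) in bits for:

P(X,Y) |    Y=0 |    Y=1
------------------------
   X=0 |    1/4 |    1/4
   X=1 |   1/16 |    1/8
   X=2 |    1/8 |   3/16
0.0131 bits

Mutual information: I(X;Y) = H(X) + H(Y) - H(X,Y)

Marginals:
P(X) = (1/2, 3/16, 5/16), H(X) = 1.4772 bits
P(Y) = (7/16, 9/16), H(Y) = 0.9887 bits

Joint entropy: H(X,Y) = 2.4528 bits

I(X;Y) = 1.4772 + 0.9887 - 2.4528 = 0.0131 bits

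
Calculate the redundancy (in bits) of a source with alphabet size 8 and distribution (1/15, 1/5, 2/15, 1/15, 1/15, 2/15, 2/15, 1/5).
0.1271 bits

Redundancy measures how far a source is from maximum entropy:
R = H_max - H(X)

Maximum entropy for 8 symbols: H_max = log_2(8) = 3.0000 bits
Actual entropy: H(X) = 2.8729 bits
Redundancy: R = 3.0000 - 2.8729 = 0.1271 bits

This redundancy represents potential for compression: the source could be compressed by 0.1271 bits per symbol.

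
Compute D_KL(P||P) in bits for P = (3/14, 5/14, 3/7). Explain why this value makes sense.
0.0000 bits

KL divergence satisfies the Gibbs inequality: D_KL(P||Q) ≥ 0 for all distributions P, Q.

D_KL(P||Q) = Σ p(x) log(p(x)/q(x))
Each term is p(x) × log_2(p(x)/p(x)) = p(x) × log_2(1) = 0, so the sum is 0.
D_KL(P||Q) = 0.0000 bits

When P = Q, the KL divergence is exactly 0, as there is no 'divergence' between identical distributions.

This non-negativity is a fundamental property: relative entropy cannot be negative because it measures how different Q is from P.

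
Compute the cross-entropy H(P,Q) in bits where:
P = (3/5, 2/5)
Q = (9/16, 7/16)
0.9751 bits

Cross-entropy: H(P,Q) = -Σ p(x) log q(x)

Alternatively: H(P,Q) = H(P) + D_KL(P||Q)
H(P) = 0.9710 bits
D_KL(P||Q) = 0.0042 bits

H(P,Q) = 0.9710 + 0.0042 = 0.9751 bits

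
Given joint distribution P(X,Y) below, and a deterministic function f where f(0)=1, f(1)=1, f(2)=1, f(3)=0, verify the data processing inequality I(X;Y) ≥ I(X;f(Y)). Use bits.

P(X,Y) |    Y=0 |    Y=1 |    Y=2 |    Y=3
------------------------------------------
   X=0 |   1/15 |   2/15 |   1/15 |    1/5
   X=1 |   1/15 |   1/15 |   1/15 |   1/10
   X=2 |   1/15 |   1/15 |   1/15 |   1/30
I(X;Y) = 0.0583, I(X;f(Y)) = 0.0450, inequality holds: 0.0583 ≥ 0.0450

Data Processing Inequality: For any Markov chain X → Y → Z, we have I(X;Y) ≥ I(X;Z).

Here Z = f(Y) is a deterministic function of Y, forming X → Y → Z.

Original I(X;Y) = 0.0583 bits

After applying f:
P(X,Z) where Z=f(Y):
- P(X,Z=0) = P(X,Y=3)
- P(X,Z=1) = P(X,Y=0) + P(X,Y=1) + P(X,Y=2)

I(X;Z) = I(X;f(Y)) = 0.0450 bits

Verification: 0.0583 ≥ 0.0450 ✓

Information cannot be created by processing; the function f can only lose information about X.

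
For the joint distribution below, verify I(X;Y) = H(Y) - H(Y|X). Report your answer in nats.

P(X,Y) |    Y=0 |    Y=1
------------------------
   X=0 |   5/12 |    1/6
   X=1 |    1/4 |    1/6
I(X;Y) = 0.0071 nats

Mutual information has multiple equivalent forms:
- I(X;Y) = H(X) - H(X|Y)
- I(X;Y) = H(Y) - H(Y|X)
- I(X;Y) = H(X) + H(Y) - H(X,Y)

Computing all quantities:
H(X) = 0.6792, H(Y) = 0.6365, H(X,Y) = 1.3086
H(X|Y) = 0.6721, H(Y|X) = 0.6294

Verification:
H(X) - H(X|Y) = 0.6792 - 0.6721 = 0.0071
H(Y) - H(Y|X) = 0.6365 - 0.6294 = 0.0071
H(X) + H(Y) - H(X,Y) = 0.6792 + 0.6365 - 1.3086 = 0.0071

All forms give I(X;Y) = 0.0071 nats. ✓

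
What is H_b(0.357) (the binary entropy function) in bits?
0.9402 bits

The binary entropy function is:
H(p) = -p log(p) - (1-p) log(1-p)

H(0.357) = -0.357 × log_2(0.357) - 0.643 × log_2(0.643)
H(0.357) = 0.9402 bits

Note: Binary entropy is maximized at p=0.5 (H=1 bit) and minimized at p=0 or p=1 (H=0).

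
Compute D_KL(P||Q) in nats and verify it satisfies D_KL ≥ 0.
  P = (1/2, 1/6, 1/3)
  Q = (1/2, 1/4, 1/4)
0.0283 nats

KL divergence satisfies the Gibbs inequality: D_KL(P||Q) ≥ 0 for all distributions P, Q.

D_KL(P||Q) = Σ p(x) log(p(x)/q(x))
Term by term:
  x=0: 1/2 × log_e[(1/2)/(1/2)] = 0.0000
  x=1: 1/6 × log_e[(1/6)/(1/4)] = -0.0676
  x=2: 1/3 × log_e[(1/3)/(1/4)] = 0.0959
D_KL(P||Q) = 0.0283 nats

D_KL(P||Q) = 0.0283 ≥ 0 ✓

This non-negativity is a fundamental property: relative entropy cannot be negative because it measures how different Q is from P.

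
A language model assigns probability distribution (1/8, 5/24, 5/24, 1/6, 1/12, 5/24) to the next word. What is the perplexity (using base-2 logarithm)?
5.7317

Perplexity is 2^H (or exp(H) for natural log).

First, H = -Σ p log p = 2.5190 bits
Perplexity = 2^2.5190 = 5.7317

Interpretation: The model's uncertainty is equivalent to choosing uniformly among 5.7 options.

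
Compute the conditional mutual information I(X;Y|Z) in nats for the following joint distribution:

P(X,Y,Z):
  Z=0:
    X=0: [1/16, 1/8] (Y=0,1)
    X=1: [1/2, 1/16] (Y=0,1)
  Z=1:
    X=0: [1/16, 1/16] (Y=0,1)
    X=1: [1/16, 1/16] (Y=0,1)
0.1062 nats

Conditional mutual information: I(X;Y|Z) = H(X|Z) + H(Y|Z) - H(X,Y|Z)

H(Z) = 0.5623
H(X,Z) = 1.1574 → H(X|Z) = 0.5950
H(Y,Z) = 1.1574 → H(Y|Z) = 0.5950
H(X,Y,Z) = 1.6462 → H(X,Y|Z) = 1.0839

I(X;Y|Z) = 0.5950 + 0.5950 - 1.0839 = 0.1062 nats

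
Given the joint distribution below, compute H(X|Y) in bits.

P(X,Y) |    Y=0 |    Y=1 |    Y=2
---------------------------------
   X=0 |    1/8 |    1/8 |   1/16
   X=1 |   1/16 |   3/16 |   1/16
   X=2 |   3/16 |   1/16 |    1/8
1.4694 bits

Using the chain rule: H(X|Y) = H(X,Y) - H(Y)

First, compute H(X,Y) = 3.0306 bits

Marginal P(Y) = (3/8, 3/8, 1/4)
H(Y) = 1.5613 bits

H(X|Y) = H(X,Y) - H(Y) = 3.0306 - 1.5613 = 1.4694 bits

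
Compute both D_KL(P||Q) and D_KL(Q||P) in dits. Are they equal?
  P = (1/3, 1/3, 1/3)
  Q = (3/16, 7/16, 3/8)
D_KL(P||Q) = 0.0269, D_KL(Q||P) = 0.0240

KL divergence is not symmetric: D_KL(P||Q) ≠ D_KL(Q||P) in general.

D_KL(P||Q) = 0.0269 dits
D_KL(Q||P) = 0.0240 dits

No, they are not equal!

This asymmetry is why KL divergence is not a true distance metric.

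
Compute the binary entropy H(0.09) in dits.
0.1314 dits

The binary entropy function is:
H(p) = -p log(p) - (1-p) log(1-p)

H(0.09) = -0.09 × log_10(0.09) - 0.91 × log_10(0.91)
H(0.09) = 0.1314 dits

Note: Binary entropy is maximized at p=0.5 (H=1 bit) and minimized at p=0 or p=1 (H=0).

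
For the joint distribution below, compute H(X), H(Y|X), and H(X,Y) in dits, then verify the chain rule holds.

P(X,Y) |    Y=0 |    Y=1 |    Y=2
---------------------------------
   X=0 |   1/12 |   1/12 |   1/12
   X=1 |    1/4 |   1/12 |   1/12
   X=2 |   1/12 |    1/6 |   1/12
H(X,Y) = 0.9097, H(X) = 0.4680, H(Y|X) = 0.4418 (all in dits)

Chain rule: H(X,Y) = H(X) + H(Y|X)

Left side — joint entropy directly:
H(X,Y) = -Σ p(x,y) log p(x,y) = 0.9097 dits

Right side — compute H(Y|X) from the conditional distributions:
P(X) = (1/4, 5/12, 1/3), so H(X) = 0.4680 dits
H(Y|X) = Σ_x P(X=x) · H(Y|X=x):
  P(Y|X=0) = (1/3, 1/3, 1/3), H(Y|X=0) = 0.4771, weight P(X=0) = 1/4
  P(Y|X=1) = (3/5, 1/5, 1/5), H(Y|X=1) = 0.4127, weight P(X=1) = 5/12
  P(Y|X=2) = (1/4, 1/2, 1/4), H(Y|X=2) = 0.4515, weight P(X=2) = 1/3
H(Y|X) = 0.4418 dits

H(X) + H(Y|X) = 0.4680 + 0.4418 = 0.9097 dits

Both sides equal 0.9097 dits. ✓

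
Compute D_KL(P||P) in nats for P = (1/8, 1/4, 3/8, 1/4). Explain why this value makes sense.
0.0000 nats

KL divergence satisfies the Gibbs inequality: D_KL(P||Q) ≥ 0 for all distributions P, Q.

D_KL(P||Q) = Σ p(x) log(p(x)/q(x))
Each term is p(x) × log_e(p(x)/p(x)) = p(x) × log_e(1) = 0, so the sum is 0.
D_KL(P||Q) = 0.0000 nats

When P = Q, the KL divergence is exactly 0, as there is no 'divergence' between identical distributions.

This non-negativity is a fundamental property: relative entropy cannot be negative because it measures how different Q is from P.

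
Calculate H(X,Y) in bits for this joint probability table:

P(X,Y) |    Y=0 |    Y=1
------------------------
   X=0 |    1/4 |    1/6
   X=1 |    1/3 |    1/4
1.9591 bits

Joint entropy is H(X,Y) = -Σ_{x,y} p(x,y) log p(x,y).

Summing over all non-zero entries:
H(X,Y) = -[1/4·log_2(1/4) + 1/6·log_2(1/6) + 1/3·log_2(1/3) + 1/4·log_2(1/4)]
H(X,Y) = 1.9591 bits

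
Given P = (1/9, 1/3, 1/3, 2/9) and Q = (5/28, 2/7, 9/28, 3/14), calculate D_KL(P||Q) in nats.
0.0189 nats

KL divergence: D_KL(P||Q) = Σ p(x) log(p(x)/q(x))

Computing term by term:
  x=0: 1/9 × log_e[(1/9)/(5/28)] = 1/9 × -0.4745 = -0.0527
  x=1: 1/3 × log_e[(1/3)/(2/7)] = 1/3 × 0.1542 = 0.0514
  x=2: 1/3 × log_e[(1/3)/(9/28)] = 1/3 × 0.0364 = 0.0121
  x=3: 2/9 × log_e[(2/9)/(3/14)] = 2/9 × 0.0364 = 0.0081

D_KL(P||Q) = 0.0189 nats

Note: KL divergence is always non-negative and equals 0 iff P = Q.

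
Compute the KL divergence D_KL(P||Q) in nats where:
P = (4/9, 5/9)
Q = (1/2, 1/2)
0.0062 nats

KL divergence: D_KL(P||Q) = Σ p(x) log(p(x)/q(x))

Computing term by term:
  x=0: 4/9 × log_e[(4/9)/(1/2)] = 4/9 × -0.1178 = -0.0523
  x=1: 5/9 × log_e[(5/9)/(1/2)] = 5/9 × 0.1054 = 0.0585

D_KL(P||Q) = 0.0062 nats

Note: KL divergence is always non-negative and equals 0 iff P = Q.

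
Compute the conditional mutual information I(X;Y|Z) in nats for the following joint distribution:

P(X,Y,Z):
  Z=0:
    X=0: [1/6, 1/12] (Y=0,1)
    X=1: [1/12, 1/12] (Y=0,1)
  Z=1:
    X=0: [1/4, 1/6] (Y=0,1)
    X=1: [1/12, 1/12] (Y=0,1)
0.0082 nats

Conditional mutual information: I(X;Y|Z) = H(X|Z) + H(Y|Z) - H(X,Y|Z)

H(Z) = 0.6792
H(X,Z) = 1.3086 → H(X|Z) = 0.6294
H(Y,Z) = 1.3580 → H(Y|Z) = 0.6788
H(X,Y,Z) = 1.9792 → H(X,Y|Z) = 1.3000

I(X;Y|Z) = 0.6294 + 0.6788 - 1.3000 = 0.0082 nats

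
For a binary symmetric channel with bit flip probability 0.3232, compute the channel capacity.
0.0922 bits

For a binary symmetric channel (BSC) with error probability p:
Capacity C = 1 - H(p) bits per symbol

where H(p) = -p log₂(p) - (1-p) log₂(1-p) is the binary entropy function.

H(0.3232) = 0.9078 bits
C = 1 - 0.9078 = 0.0922 bits per symbol

This means we can reliably transmit up to 0.0922 bits of information per channel use.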